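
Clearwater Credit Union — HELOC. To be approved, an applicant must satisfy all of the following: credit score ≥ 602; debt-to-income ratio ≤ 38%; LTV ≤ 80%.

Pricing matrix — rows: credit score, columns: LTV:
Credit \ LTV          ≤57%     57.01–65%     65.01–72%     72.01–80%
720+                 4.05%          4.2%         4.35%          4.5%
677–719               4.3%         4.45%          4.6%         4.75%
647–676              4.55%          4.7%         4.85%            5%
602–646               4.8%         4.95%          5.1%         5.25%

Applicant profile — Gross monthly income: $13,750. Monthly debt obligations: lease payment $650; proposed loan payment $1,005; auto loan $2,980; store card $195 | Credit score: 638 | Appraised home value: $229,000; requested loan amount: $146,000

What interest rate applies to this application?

4.95%

Credit score 638 ≥ 602; Total monthly debts = (650 + 1,005 + 2,980 + 195) = 4,830. DTI = 4,830/13,750 = 35.1% ≤ 38%
LTV: 146,000 ÷ 229,000 = 63.8%, within 80% cap
Row: 638 falls in 602–646. Column: 63.8% falls in 57.01–65%. Rate = 4.95%.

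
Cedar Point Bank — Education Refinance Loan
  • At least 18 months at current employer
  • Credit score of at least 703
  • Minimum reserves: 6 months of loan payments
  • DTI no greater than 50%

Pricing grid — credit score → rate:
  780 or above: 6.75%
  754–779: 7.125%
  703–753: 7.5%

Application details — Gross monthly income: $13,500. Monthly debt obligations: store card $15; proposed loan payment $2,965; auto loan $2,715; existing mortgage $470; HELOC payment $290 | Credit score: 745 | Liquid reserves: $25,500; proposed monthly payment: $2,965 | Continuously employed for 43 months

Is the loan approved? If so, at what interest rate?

Approved at 7.5%

Credit score 745 ≥ 703 (meets minimum)
Total monthly debts = (15 + 2,965 + 2,715 + 470 + 290) = 6,455. Debt-to-income = 6,455/13,500 = 47.8% — meets 50% limit
Employment 43 ≥ 18 months
Reserves = 25,500/2,965 = 8.6 months ≥ 6
All requirements met. Score 745 falls in the 703–753 tier → 7.5%.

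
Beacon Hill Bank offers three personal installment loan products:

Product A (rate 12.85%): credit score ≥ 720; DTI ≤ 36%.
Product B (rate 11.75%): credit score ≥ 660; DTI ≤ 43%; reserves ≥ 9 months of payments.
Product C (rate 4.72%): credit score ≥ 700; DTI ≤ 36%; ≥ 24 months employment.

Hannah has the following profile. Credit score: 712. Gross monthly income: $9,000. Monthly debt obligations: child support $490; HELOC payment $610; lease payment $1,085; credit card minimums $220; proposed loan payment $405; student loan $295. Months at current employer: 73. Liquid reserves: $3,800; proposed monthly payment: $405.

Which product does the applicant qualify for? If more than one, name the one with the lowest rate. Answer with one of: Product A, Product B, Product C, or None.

Product C

Total debts = (490 + 610 + 1,085 + 220 + 405 + 295) = 3,105; DTI = 3,105/9,000 = 34.5%.
Reserves = 3,800/405 = 9.4 months.
Product A: score 712 < 720; DTI 34.5% ≤ 36% → does not qualify.
Product B: score 712 ≥ 660; DTI 34.5% ≤ 43%; reserves 9.4 ≥ 9 mo → qualifies.
Product C: score 712 ≥ 700; DTI 34.5% ≤ 36%; employment 73 ≥ 24 mo → qualifies.
Qualifying: Product B, Product C. Lowest rate is 4.72% → Product C.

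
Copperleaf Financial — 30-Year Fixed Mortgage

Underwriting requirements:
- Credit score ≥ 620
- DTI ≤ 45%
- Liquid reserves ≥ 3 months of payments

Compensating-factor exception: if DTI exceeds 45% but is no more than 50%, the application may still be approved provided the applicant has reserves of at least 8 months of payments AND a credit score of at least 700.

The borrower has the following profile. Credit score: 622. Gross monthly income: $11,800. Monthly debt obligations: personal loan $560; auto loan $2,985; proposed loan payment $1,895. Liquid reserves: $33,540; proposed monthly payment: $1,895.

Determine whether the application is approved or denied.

Credit score 622 ≥ 620 (meets base)
Total debts = (560 + 2,985 + 1,895) = 5,440. DTI = 5,440/11,800 = 46.1% > 45% — standard DTI limit exceeded.
Liquid reserves cover 33,540/1,895 = 17.7 months — ≥ 3 required
DTI 46.1% is within the 45%–50% exception band; checking compensating factors.
Reserves 17.7 ≥ 8 months; credit score 622 < 700.
Compensating-factor requirement not fully met.

Denied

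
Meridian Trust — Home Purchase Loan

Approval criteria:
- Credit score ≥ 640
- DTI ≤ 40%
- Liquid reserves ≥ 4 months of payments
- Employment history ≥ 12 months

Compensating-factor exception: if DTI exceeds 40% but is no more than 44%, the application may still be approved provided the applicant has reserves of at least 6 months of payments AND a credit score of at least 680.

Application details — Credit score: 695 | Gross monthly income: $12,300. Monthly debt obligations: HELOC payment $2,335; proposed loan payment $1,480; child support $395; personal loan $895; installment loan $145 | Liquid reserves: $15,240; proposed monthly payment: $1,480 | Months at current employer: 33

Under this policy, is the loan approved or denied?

Approved

Credit score 695 ≥ 640 (meets base)
Total debts = (2,335 + 1,480 + 395 + 895 + 145) = 5,250. DTI = 5,250/12,300 = 42.7% > 40% — standard DTI limit exceeded.
Reserves: 15,240 ÷ 1,480 = 10.3 months (meets 4-month minimum)
Employment 33 ≥ 12 months
42.7% falls in the override range (40%–44%), so the compensating-factor test applies.
Reserves 10.3 ≥ 6 months; credit score 695 ≥ 680.
Both override conditions satisfied; DTI exception granted.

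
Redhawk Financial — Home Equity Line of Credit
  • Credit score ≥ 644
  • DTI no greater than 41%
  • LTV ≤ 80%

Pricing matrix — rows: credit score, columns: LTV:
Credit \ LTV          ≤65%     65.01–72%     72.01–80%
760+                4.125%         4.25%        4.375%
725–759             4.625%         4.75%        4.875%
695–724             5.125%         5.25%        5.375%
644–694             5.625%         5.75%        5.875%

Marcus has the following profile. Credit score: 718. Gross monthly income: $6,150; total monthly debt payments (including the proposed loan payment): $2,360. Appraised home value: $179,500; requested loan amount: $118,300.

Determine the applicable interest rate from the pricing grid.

5.25%

Credit score 718 ≥ 644; Debt-to-income = 2,360/6,150 = 38.4% — meets 41% limit
LTV = 118,300/179,500 = 65.9% ≤ 80%
Row: 718 falls in 695–724. Column: 65.9% falls in 65.01–72%. Rate = 5.25%.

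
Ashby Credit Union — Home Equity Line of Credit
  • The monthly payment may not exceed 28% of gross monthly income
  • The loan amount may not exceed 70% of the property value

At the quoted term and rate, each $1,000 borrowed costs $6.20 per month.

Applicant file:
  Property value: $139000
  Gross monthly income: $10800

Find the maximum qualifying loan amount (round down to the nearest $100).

$97,300

Payment cap: 28% × $10,800 = $3,024/month.
At $6.20 per $1,000, that supports 3,024/6.20 × 1,000 ≈ $487,741 → $487,700.
LTV cap: 70% × $139,000 = $97,300 → $97,300.
Binding constraint: loan-to-value.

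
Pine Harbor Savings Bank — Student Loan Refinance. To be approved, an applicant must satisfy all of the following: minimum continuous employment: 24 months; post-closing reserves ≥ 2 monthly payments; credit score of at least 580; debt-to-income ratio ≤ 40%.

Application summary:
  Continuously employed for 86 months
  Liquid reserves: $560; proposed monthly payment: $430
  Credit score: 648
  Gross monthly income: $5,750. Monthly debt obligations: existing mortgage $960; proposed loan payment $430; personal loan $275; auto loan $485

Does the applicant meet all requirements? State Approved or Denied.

Denied

Employment 86 ≥ 24 months
Liquid reserves cover 560/430 = 1.3 months — < 2 required
Credit score 648 ≥ 580 (meets)
Total monthly debts = (960 + 430 + 275 + 485) = 2,150. Debt-to-income = 2,150/5,750 = 37.4% — meets 40% limit
Fails on reserves.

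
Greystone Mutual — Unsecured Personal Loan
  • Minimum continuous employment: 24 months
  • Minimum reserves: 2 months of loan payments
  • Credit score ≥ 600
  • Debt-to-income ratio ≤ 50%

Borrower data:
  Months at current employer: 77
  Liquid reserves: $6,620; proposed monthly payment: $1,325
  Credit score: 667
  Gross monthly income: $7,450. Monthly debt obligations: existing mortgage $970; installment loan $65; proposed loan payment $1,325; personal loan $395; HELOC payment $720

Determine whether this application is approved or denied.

Employment 77 ≥ 24 months
Reserves = 6,620/1,325 = 5.0 months ≥ 2
Credit score 667 ≥ 600 (meets)
Total monthly debts = (970 + 65 + 1,325 + 395 + 720) = 3,475. DTI: 3,475 ÷ 7,450 = 46.6%, within the 50% cap
All criteria satisfied.

Approved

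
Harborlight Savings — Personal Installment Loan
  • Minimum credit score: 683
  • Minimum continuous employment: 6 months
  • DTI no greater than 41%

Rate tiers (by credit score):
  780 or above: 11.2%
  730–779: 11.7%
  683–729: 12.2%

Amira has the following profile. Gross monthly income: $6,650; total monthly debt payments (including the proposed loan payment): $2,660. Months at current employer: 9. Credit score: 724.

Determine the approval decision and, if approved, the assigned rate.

Approved at 12.2%

Credit score 724 ≥ 683 (meets minimum)
Employment 9 ≥ 6 months
DTI: 2,660 ÷ 6,650 = 40%, within the 41% cap
All requirements met. Score 724 falls in the 683–729 tier → 12.2%.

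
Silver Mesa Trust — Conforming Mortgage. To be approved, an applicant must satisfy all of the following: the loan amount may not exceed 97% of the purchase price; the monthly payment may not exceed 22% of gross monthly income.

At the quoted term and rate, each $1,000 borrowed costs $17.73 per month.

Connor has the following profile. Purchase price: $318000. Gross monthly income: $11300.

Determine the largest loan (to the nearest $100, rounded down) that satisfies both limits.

$140,200

Payment cap: 22% × $11,300 = $2,486/month.
At $17.73 per $1,000, that supports 2,486/17.73 × 1,000 ≈ $140,214 → $140,200.
LTV cap: 97% × $318,000 = $308,460 → $308,400.
Binding constraint: payment-to-income.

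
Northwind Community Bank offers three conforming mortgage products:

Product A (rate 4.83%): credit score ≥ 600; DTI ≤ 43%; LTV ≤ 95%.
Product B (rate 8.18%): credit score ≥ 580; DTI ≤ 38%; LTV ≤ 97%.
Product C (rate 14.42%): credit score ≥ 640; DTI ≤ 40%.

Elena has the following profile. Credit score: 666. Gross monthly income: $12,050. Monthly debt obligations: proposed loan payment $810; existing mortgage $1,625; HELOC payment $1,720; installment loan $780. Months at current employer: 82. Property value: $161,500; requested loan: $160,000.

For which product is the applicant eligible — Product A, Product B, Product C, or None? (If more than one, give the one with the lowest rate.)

Total debts = (810 + 1,625 + 1,720 + 780) = 4,935; DTI = 4,935/12,050 = 41%.
LTV = 160,000/161,500 = 99.1%.
Product A: score 666 ≥ 600; DTI 41% ≤ 43%; LTV 99.1% > 95% → does not qualify.
Product B: score 666 ≥ 580; DTI 41% > 38%; LTV 99.1% > 97% → does not qualify.
Product C: score 666 ≥ 640; DTI 41% > 40% → does not qualify.

None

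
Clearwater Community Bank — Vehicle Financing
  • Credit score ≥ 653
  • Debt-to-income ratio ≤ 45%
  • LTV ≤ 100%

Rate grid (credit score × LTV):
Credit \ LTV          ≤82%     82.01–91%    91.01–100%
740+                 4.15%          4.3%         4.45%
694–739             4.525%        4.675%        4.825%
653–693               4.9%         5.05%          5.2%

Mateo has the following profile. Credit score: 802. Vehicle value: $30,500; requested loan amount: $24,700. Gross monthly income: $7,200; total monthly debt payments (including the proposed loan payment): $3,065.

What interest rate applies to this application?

4.15%

Credit score 802 ≥ 653; DTI = 3,065/7,200 = 42.6% ≤ 45%
LTV = 24,700/30,500 = 81% ≤ 100%
Score 802 is in the 740+ band; LTV 81% is in the ≤82% band → 4.15%.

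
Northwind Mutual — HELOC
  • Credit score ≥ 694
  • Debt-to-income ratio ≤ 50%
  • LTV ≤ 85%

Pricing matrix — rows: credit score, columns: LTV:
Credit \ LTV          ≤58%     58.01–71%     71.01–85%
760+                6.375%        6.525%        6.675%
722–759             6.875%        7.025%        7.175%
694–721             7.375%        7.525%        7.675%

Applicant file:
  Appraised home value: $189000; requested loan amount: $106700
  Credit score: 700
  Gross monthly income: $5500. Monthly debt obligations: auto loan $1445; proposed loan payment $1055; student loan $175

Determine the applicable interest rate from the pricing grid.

Credit score 700 ≥ 694; Total monthly debts = (1,445 + 1,055 + 175) = 2,675. DTI = 2,675/5,500 = 48.6% ≤ 50%
LTV: 106,700 ÷ 189,000 = 56.5%, within 85% cap
Credit 700 → row 694–721; LTV 56.5% → column ≤58%. Grid cell → 7.375%.

7.375%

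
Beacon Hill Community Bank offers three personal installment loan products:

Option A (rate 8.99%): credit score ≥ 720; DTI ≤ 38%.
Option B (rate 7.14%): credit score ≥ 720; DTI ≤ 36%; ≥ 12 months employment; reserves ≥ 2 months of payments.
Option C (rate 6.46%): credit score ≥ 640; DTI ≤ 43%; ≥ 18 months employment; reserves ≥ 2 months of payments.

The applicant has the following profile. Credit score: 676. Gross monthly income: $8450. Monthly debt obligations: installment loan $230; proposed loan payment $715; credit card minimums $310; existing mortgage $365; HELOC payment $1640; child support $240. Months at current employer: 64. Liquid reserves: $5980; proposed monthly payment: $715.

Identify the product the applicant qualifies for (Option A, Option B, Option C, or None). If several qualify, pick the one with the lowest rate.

Total debts = (230 + 715 + 310 + 365 + 1,640 + 240) = 3,500; DTI = 3,500/8,450 = 41.4%.
Reserves = 5,980/715 = 8.4 months.
Option A: score 676 < 720; DTI 41.4% > 38% → does not qualify.
Option B: score 676 < 720; DTI 41.4% > 36%; employment 64 ≥ 12 mo; reserves 8.4 ≥ 2 mo → does not qualify.
Option C: score 676 ≥ 640; DTI 41.4% ≤ 43%; employment 64 ≥ 18 mo; reserves 8.4 ≥ 2 mo → qualifies.

Option C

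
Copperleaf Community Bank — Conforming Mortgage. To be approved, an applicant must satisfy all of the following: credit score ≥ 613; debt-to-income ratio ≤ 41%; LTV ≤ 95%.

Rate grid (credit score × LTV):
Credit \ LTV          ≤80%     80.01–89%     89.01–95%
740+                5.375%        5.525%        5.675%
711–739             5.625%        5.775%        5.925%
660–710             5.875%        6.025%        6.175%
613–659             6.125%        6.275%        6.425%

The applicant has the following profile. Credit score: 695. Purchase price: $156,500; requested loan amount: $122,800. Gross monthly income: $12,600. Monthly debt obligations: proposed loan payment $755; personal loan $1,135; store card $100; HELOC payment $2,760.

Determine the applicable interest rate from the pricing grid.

Credit score 695 ≥ 613; Total monthly debts = (755 + 1,135 + 100 + 2,760) = 4,750. DTI: 4,750 ÷ 12,600 = 37.7%, within the 41% cap
Loan-to-value = 122,800/156,500 = 78.5% — pass (95% max)
Credit 695 → row 660–710; LTV 78.5% → column ≤80%. Grid cell → 5.875%.

5.875%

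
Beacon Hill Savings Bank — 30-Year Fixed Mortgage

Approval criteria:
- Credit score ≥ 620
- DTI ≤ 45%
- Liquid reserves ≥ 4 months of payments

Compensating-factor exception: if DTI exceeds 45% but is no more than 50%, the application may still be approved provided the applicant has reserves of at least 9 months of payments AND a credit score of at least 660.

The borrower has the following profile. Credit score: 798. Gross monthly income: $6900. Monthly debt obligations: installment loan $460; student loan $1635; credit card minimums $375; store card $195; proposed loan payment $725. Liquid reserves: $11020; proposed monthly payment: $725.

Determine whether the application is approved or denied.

Credit score 798 ≥ 620 (meets base)
Total debts = (460 + 1,635 + 375 + 195 + 725) = 3,390. DTI = 3,390/6,900 = 49.1% > 45% — standard DTI limit exceeded.
Reserves = 11,020/725 = 15.2 months ≥ 4
DTI 49.1% is within the 45%–50% exception band; checking compensating factors.
Override check — reserves: 15.2 mo (ok); score: 798 (ok).
Both override conditions satisfied; DTI exception granted.

Approved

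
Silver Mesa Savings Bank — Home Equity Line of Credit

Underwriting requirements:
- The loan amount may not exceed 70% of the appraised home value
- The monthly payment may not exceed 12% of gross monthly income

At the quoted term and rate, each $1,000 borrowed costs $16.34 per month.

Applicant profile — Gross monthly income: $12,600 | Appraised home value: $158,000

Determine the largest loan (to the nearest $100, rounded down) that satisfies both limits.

$92,500

Payment cap: 12% × $12,600 = $1,512/month.
At $16.34 per $1,000, that supports 1,512/16.34 × 1,000 ≈ $92,533 → $92,500.
LTV cap: 70% × $158,000 = $110,600 → $110,600.
Binding constraint: payment-to-income.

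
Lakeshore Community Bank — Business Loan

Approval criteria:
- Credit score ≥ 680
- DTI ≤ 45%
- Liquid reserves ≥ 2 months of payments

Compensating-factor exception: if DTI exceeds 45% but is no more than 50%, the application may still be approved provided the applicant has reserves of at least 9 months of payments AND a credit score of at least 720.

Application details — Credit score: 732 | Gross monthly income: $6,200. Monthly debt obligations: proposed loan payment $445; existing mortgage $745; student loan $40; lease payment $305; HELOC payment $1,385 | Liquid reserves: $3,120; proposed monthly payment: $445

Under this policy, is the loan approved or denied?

Credit score 732 ≥ 680 (meets base)
Total debts = (445 + 745 + 40 + 305 + 1,385) = 2,920. DTI = 2,920/6,200 = 47.1% > 45% — standard DTI limit exceeded.
Reserves = 3,120/445 = 7.0 months ≥ 2
DTI 47.1% is within the 45%–50% exception band; checking compensating factors.
Reserves 7.0 < 9 months; credit score 732 ≥ 720.
Compensating-factor requirement not fully met.

Denied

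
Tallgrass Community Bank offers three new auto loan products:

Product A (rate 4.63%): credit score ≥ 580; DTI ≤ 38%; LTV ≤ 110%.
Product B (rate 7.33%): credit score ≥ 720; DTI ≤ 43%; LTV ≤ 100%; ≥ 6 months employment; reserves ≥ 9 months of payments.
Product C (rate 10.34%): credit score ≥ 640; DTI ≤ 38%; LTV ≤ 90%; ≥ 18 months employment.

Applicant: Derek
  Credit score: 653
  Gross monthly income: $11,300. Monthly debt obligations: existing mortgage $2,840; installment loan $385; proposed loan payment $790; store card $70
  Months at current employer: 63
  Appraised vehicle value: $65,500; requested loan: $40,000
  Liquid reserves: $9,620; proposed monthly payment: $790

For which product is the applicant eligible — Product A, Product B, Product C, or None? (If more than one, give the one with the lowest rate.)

Total debts = (2,840 + 385 + 790 + 70) = 4,085; DTI = 4,085/11,300 = 36.2%.
LTV = 40,000/65,500 = 61.1%.
Reserves = 9,620/790 = 12.2 months.
Product A: score 653 ≥ 580; DTI 36.2% ≤ 38%; LTV 61.1% ≤ 110% → qualifies.
Product B: score 653 < 720; DTI 36.2% ≤ 43%; LTV 61.1% ≤ 100%; employment 63 ≥ 6 mo; reserves 12.2 ≥ 9 mo → does not qualify.
Product C: score 653 ≥ 640; DTI 36.2% ≤ 38%; LTV 61.1% ≤ 90%; employment 63 ≥ 18 mo → qualifies.
Qualifying: Product A, Product C. Lowest rate is 4.63% → Product A.

Product A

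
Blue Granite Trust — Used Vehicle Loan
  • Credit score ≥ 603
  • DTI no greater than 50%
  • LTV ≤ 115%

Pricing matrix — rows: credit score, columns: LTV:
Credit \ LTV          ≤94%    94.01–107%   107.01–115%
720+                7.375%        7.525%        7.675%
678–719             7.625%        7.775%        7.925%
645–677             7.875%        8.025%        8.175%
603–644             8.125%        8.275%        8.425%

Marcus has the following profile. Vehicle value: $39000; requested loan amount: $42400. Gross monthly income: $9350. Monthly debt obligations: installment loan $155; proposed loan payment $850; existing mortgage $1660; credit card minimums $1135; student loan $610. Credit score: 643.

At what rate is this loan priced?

8.425%

Credit score 643 ≥ 603; Total monthly debts = (155 + 850 + 1,660 + 1,135 + 610) = 4,410. DTI = 4,410/9,350 = 47.2% ≤ 50%
LTV: 42,400 ÷ 39,000 = 108.7%, within 115% cap
Score 643 is in the 603–644 band; LTV 108.7% is in the 107.01–115% band → 8.425%.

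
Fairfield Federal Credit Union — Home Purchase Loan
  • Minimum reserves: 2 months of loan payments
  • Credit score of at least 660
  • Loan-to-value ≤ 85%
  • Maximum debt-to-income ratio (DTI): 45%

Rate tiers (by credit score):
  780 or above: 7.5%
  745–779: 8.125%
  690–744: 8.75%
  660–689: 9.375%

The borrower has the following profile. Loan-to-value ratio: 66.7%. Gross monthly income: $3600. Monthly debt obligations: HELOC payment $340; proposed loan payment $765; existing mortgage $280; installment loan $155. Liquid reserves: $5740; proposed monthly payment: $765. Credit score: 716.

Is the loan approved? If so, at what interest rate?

Credit score 716 ≥ 660 (meets minimum)
Reserves: 5,740 ÷ 765 = 7.5 months (meets 2-month minimum)
Total monthly debts = (340 + 765 + 280 + 155) = 1,540. Debt-to-income = 1,540/3,600 = 42.8% — meets 45% limit
LTV 66.7% ≤ 85%
All requirements met. Score 716 falls in the 690–744 tier → 8.75%.

Approved at 8.75%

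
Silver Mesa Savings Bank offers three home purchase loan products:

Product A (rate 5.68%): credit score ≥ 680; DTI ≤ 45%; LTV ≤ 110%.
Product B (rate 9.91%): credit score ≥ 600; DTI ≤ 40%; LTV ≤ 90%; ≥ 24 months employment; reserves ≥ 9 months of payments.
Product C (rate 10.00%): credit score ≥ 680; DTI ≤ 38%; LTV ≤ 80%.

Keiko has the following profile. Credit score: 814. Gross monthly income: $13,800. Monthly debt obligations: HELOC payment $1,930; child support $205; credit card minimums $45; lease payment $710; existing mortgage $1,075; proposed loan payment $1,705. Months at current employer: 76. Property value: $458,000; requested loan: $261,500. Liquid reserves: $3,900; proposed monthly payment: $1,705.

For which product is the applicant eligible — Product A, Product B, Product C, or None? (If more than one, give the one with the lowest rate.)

Product A

Total debts = (1,930 + 205 + 45 + 710 + 1,075 + 1,705) = 5,670; DTI = 5,670/13,800 = 41.1%.
LTV = 261,500/458,000 = 57.1%.
Reserves = 3,900/1,705 = 2.3 months.
Product A: score 814 ≥ 680; DTI 41.1% ≤ 45%; LTV 57.1% ≤ 110% → qualifies.
Product B: score 814 ≥ 600; DTI 41.1% > 40%; LTV 57.1% ≤ 90%; employment 76 ≥ 24 mo; reserves 2.3 < 9 mo → does not qualify.
Product C: score 814 ≥ 680; DTI 41.1% > 38%; LTV 57.1% ≤ 80% → does not qualify.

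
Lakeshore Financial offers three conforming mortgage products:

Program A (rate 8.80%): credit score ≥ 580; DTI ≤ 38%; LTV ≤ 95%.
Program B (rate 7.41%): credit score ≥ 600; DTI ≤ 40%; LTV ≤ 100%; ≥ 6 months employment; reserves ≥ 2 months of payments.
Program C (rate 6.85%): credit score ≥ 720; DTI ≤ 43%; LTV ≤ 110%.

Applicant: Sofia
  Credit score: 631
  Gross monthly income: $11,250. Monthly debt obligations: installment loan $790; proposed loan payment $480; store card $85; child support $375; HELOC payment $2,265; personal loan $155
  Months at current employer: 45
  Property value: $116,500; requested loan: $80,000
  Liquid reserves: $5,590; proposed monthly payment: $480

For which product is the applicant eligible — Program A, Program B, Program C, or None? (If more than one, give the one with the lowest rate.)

Total debts = (790 + 480 + 85 + 375 + 2,265 + 155) = 4,150; DTI = 4,150/11,250 = 36.9%.
LTV = 80,000/116,500 = 68.7%.
Reserves = 5,590/480 = 11.6 months.
Program A: score 631 ≥ 580; DTI 36.9% ≤ 38%; LTV 68.7% ≤ 95% → qualifies.
Program B: score 631 ≥ 600; DTI 36.9% ≤ 40%; LTV 68.7% ≤ 100%; employment 45 ≥ 6 mo; reserves 11.6 ≥ 2 mo → qualifies.
Program C: score 631 < 720; DTI 36.9% ≤ 43%; LTV 68.7% ≤ 110% → does not qualify.
Qualifying: Program A, Program B. Lowest rate is 7.41% → Program B.

Program B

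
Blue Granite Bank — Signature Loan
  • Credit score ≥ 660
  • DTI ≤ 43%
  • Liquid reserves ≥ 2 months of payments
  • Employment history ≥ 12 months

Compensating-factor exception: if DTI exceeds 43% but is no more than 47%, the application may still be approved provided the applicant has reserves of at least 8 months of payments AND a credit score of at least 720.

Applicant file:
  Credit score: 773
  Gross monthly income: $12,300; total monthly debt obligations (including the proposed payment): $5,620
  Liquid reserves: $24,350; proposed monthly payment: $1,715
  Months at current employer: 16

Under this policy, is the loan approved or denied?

Approved

Credit score 773 ≥ 660 (meets base)
DTI: 5,620 ÷ 12,300 = 45.7%, over the 43% base limit.
Reserves = 24,350/1,715 = 14.2 months ≥ 2
Employment 16 ≥ 12 months
45.7% falls in the override range (43%–47%), so the compensating-factor test applies.
Reserves 14.2 ≥ 8 months; credit score 773 ≥ 720.
Both override conditions satisfied; DTI exception granted.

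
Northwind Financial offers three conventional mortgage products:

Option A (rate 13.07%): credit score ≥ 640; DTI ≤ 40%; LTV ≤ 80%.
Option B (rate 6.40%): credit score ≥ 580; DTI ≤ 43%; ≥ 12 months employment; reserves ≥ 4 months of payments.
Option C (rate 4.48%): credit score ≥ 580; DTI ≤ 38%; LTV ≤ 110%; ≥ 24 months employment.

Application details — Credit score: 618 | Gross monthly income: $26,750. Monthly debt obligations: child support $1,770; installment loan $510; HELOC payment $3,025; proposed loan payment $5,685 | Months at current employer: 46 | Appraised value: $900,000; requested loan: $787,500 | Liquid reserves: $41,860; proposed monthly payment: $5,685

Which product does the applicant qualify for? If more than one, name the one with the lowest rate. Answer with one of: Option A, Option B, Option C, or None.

Total debts = (1,770 + 510 + 3,025 + 5,685) = 10,990; DTI = 10,990/26,750 = 41.1%.
LTV = 787,500/900,000 = 87.5%.
Reserves = 41,860/5,685 = 7.4 months.
Option A: score 618 < 640; DTI 41.1% > 40%; LTV 87.5% > 80% → does not qualify.
Option B: score 618 ≥ 580; DTI 41.1% ≤ 43%; employment 46 ≥ 12 mo; reserves 7.4 ≥ 4 mo → qualifies.
Option C: score 618 ≥ 580; DTI 41.1% > 38%; LTV 87.5% ≤ 110%; employment 46 ≥ 24 mo → does not qualify.

Option B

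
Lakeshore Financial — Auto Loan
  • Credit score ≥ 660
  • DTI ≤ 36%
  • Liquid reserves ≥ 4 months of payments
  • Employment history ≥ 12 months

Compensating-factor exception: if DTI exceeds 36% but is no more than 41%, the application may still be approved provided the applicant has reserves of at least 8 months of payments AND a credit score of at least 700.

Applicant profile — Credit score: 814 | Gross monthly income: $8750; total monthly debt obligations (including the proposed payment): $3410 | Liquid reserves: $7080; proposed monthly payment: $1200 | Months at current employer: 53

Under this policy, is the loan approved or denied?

Credit score 814 ≥ 660 (meets base)
DTI: 3,410 ÷ 8,750 = 39%, over the 36% base limit.
Liquid reserves cover 7,080/1,200 = 5.9 months — ≥ 4 required
Employment 53 ≥ 12 months
39% falls in the override range (36%–41%), so the compensating-factor test applies.
Override check — reserves: 5.9 mo (short of 8); score: 814 (ok).
Compensating-factor requirement not fully met.

Denied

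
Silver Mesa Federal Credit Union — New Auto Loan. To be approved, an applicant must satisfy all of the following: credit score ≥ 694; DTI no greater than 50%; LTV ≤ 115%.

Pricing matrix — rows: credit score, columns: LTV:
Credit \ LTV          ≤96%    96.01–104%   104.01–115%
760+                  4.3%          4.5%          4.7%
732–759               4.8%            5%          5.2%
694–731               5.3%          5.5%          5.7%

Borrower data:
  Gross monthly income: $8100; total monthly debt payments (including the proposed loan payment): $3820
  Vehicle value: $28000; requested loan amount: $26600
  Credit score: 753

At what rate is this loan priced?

4.8%

Credit score 753 ≥ 694; Debt-to-income = 3,820/8,100 = 47.2% — meets 50% limit
Loan-to-value = 26,600/28,000 = 95% — pass (115% max)
Score 753 is in the 732–759 band; LTV 95% is in the ≤96% band → 4.8%.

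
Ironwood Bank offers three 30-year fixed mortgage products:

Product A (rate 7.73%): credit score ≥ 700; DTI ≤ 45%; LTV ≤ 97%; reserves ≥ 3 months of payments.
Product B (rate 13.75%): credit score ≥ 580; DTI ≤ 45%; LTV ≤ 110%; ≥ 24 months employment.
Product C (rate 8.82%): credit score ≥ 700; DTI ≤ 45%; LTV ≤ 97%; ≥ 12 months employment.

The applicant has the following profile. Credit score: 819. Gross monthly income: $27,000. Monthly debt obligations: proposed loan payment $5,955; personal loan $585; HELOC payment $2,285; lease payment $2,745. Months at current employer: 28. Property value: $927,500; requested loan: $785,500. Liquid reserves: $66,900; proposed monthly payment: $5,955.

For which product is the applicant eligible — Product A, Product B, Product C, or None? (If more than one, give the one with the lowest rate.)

Total debts = (5,955 + 585 + 2,285 + 2,745) = 11,570; DTI = 11,570/27,000 = 42.9%.
LTV = 785,500/927,500 = 84.7%.
Reserves = 66,900/5,955 = 11.2 months.
Product A: score 819 ≥ 700; DTI 42.9% ≤ 45%; LTV 84.7% ≤ 97%; reserves 11.2 ≥ 3 mo → qualifies.
Product B: score 819 ≥ 580; DTI 42.9% ≤ 45%; LTV 84.7% ≤ 110%; employment 28 ≥ 24 mo → qualifies.
Product C: score 819 ≥ 700; DTI 42.9% ≤ 45%; LTV 84.7% ≤ 97%; employment 28 ≥ 12 mo → qualifies.
Qualifying: Product A, Product B, Product C. Lowest rate is 7.73% → Product A.

Product A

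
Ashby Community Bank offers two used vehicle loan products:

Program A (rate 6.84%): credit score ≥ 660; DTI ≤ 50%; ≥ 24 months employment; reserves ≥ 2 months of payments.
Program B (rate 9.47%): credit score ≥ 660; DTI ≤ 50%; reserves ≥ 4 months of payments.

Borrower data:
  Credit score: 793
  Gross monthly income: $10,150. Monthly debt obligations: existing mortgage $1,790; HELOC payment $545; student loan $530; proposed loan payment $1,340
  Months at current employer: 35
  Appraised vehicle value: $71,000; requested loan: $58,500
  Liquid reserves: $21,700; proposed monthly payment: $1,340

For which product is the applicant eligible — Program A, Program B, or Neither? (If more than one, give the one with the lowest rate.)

Total debts = (1,790 + 545 + 530 + 1,340) = 4,205; DTI = 4,205/10,150 = 41.4%.
LTV = 58,500/71,000 = 82.4%.
Reserves = 21,700/1,340 = 16.2 months.
Program A: score 793 ≥ 660; DTI 41.4% ≤ 50%; employment 35 ≥ 24 mo; reserves 16.2 ≥ 2 mo → qualifies.
Program B: score 793 ≥ 660; DTI 41.4% ≤ 50%; reserves 16.2 ≥ 4 mo → qualifies.
Qualifying: Program A, Program B. Lowest rate is 6.84% → Program A.

Program A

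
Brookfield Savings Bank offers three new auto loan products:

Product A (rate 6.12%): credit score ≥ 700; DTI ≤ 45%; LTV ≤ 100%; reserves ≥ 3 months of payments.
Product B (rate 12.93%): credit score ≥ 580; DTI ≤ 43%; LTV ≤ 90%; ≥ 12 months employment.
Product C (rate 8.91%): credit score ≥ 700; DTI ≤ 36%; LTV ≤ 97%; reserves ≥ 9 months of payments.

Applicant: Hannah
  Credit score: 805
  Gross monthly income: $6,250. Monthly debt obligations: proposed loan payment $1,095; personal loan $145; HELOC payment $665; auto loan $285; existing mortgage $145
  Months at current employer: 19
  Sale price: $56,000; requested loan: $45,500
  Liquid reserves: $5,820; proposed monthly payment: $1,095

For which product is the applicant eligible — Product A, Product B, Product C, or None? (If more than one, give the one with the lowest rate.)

Total debts = (1,095 + 145 + 665 + 285 + 145) = 2,335; DTI = 2,335/6,250 = 37.4%.
LTV = 45,500/56,000 = 81.2%.
Reserves = 5,820/1,095 = 5.3 months.
Product A: score 805 ≥ 700; DTI 37.4% ≤ 45%; LTV 81.2% ≤ 100%; reserves 5.3 ≥ 3 mo → qualifies.
Product B: score 805 ≥ 580; DTI 37.4% ≤ 43%; LTV 81.2% ≤ 90%; employment 19 ≥ 12 mo → qualifies.
Product C: score 805 ≥ 700; DTI 37.4% > 36%; LTV 81.2% ≤ 97%; reserves 5.3 < 9 mo → does not qualify.
Qualifying: Product A, Product B. Lowest rate is 6.12% → Product A.

Product A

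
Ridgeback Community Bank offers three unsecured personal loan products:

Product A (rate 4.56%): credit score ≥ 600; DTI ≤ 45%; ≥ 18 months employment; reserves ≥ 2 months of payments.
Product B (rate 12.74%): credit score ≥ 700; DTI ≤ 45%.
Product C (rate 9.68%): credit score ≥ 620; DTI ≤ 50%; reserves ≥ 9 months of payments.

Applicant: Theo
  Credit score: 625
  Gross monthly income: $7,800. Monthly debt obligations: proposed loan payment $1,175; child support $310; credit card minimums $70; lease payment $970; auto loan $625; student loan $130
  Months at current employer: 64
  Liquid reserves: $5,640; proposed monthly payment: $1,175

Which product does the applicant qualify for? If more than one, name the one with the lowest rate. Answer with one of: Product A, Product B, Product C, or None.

Total debts = (1,175 + 310 + 70 + 970 + 625 + 130) = 3,280; DTI = 3,280/7,800 = 42.1%.
Reserves = 5,640/1,175 = 4.8 months.
Product A: score 625 ≥ 600; DTI 42.1% ≤ 45%; employment 64 ≥ 18 mo; reserves 4.8 ≥ 2 mo → qualifies.
Product B: score 625 < 700; DTI 42.1% ≤ 45% → does not qualify.
Product C: score 625 ≥ 620; DTI 42.1% ≤ 50%; reserves 4.8 < 9 mo → does not qualify.

Product A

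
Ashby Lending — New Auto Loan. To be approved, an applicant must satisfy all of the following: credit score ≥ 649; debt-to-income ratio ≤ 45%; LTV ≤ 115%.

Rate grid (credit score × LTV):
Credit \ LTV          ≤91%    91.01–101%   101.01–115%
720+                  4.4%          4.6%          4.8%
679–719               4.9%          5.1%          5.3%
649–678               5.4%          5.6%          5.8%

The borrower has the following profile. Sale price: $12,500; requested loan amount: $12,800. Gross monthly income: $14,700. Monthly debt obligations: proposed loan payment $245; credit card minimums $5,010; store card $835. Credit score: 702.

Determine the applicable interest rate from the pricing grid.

Credit score 702 ≥ 649; Total monthly debts = (245 + 5,010 + 835) = 6,090. DTI: 6,090 ÷ 14,700 = 41.4%, within the 45% cap
Loan-to-value = 12,800/12,500 = 102.4% — pass (115% max)
Score 702 is in the 679–719 band; LTV 102.4% is in the 101.01–115% band → 5.3%.

5.3%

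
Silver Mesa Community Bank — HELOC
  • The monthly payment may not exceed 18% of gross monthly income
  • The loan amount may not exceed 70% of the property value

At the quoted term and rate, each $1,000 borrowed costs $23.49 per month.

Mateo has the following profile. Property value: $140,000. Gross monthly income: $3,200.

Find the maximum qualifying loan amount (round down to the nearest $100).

$24,500

Payment cap: 18% × $3,200 = $576/month.
At $23.49 per $1,000, that supports 576/23.49 × 1,000 ≈ $24,521 → $24,500.
LTV cap: 70% × $140,000 = $98,000 → $98,000.
Binding constraint: payment-to-income.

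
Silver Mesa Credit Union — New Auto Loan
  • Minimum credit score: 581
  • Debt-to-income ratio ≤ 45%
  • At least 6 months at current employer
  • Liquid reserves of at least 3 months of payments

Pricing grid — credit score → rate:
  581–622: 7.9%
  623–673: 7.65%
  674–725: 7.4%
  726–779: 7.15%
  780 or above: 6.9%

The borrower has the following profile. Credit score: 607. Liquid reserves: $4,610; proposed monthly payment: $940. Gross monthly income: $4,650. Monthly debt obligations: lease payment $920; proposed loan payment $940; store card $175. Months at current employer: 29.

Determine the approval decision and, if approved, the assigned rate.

Approved at 7.9%

Credit score 607 ≥ 581 (meets minimum)
Liquid reserves cover 4,610/940 = 4.9 months — ≥ 3 required
Total monthly debts = (920 + 940 + 175) = 2,035. Debt-to-income = 2,035/4,650 = 43.8% — meets 45% limit
Employment 29 ≥ 6 months
All requirements met. Score 607 falls in the 581–622 tier → 7.9%.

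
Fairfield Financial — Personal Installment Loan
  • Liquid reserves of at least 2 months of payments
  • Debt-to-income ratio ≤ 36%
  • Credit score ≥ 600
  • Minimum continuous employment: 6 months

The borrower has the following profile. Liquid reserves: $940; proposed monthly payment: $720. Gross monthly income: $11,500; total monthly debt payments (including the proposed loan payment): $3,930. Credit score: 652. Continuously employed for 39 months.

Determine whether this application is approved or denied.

Denied

Reserves: 940 ÷ 720 = 1.3 months (below 2-month minimum)
DTI: 3,930 ÷ 11,500 = 34.2%, within the 36% cap
Credit score 652 ≥ 600 (meets)
Employment 39 ≥ 6 months
Fails on reserves.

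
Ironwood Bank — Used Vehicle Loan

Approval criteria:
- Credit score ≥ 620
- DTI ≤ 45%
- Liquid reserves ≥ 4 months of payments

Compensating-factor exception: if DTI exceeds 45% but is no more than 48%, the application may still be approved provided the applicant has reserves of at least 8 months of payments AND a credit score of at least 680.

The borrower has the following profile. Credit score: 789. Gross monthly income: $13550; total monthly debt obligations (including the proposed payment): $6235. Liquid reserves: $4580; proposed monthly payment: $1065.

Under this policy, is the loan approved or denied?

Credit score 789 ≥ 620 (meets base)
DTI: 6,235 ÷ 13,550 = 46%, over the 45% base limit.
Reserves = 4,580/1,065 = 4.3 months ≥ 4
46% falls in the override range (45%–48%), so the compensating-factor test applies.
Override check — reserves: 4.3 mo (short of 8); score: 789 (ok).
Compensating-factor requirement not fully met.

Denied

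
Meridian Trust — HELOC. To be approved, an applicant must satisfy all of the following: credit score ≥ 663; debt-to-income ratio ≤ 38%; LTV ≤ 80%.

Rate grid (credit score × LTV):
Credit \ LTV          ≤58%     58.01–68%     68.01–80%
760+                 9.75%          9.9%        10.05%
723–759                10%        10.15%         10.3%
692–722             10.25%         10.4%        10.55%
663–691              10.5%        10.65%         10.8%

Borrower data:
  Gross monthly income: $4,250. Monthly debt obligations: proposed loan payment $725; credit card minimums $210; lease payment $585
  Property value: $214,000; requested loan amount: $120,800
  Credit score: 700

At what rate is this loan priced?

10.25%

Credit score 700 ≥ 663; Total monthly debts = (725 + 210 + 585) = 1,520. DTI = 1,520/4,250 = 35.8% ≤ 38%
LTV = 120,800/214,000 = 56.4% ≤ 80%
Row: 700 falls in 692–722. Column: 56.4% falls in ≤58%. Rate = 10.25%.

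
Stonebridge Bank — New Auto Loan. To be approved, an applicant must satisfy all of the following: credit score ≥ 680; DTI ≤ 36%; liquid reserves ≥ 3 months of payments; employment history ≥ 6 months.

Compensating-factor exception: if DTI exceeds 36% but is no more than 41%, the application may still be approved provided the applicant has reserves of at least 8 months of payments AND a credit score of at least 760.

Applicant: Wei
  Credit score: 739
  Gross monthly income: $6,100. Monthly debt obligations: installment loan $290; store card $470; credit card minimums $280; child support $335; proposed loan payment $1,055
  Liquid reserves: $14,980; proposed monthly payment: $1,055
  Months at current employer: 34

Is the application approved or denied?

Credit score 739 ≥ 680 (meets base)
Total debts = (290 + 470 + 280 + 335 + 1,055) = 2,430. DTI: 2,430 ÷ 6,100 = 39.8%, over the 36% base limit.
Liquid reserves cover 14,980/1,055 = 14.2 months — ≥ 3 required
Employment 34 ≥ 6 months
39.8% falls in the override range (36%–41%), so the compensating-factor test applies.
Override check — reserves: 14.2 mo (ok); score: 739 (below 760).
Compensating-factor requirement not fully met.

Denied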